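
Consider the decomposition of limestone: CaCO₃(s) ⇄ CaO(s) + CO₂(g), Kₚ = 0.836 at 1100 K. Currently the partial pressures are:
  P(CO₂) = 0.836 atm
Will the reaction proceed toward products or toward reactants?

(CaCO₃, CaO are pure solids — omitted from Qₚ.)
Qₚ = P(CO₂) = 0.836
Qₚ = 0.836 = Kₚ, so the system is already at equilibrium.

neither direction; the system is at equilibrium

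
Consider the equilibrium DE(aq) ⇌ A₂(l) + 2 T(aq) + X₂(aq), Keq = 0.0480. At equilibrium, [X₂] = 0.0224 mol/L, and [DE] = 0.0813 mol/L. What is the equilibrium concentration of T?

(A₂ is a pure liquid — omitted from Keq.)
At equilibrium, Keq = [T]²·[X₂] / [DE] = 0.0480.
([T])²·(0.0224) / (0.0813) = 0.0480
[T]² = 0.174 ⇒ [T] = 0.417 mol/L

[T] = 0.417 mol/L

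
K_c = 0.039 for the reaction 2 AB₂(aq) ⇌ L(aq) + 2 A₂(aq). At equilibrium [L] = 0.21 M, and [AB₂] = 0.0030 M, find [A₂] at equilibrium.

[A₂] = 0.0013 M

At equilibrium, K_c = [L]·[A₂]² / [AB₂]² = 0.039.
(0.21)·([A₂])² / (0.0030)² = 0.039
[A₂]² = 1.67e-6 ⇒ [A₂] = 0.0013 M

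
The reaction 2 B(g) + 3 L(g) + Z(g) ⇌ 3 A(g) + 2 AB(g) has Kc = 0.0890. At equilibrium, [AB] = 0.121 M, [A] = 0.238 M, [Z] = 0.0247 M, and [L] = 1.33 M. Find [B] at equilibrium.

At equilibrium, Kc = [A]³·[AB]² / ([B]²·[L]³·[Z]) = 0.0890.
(0.238)³·(0.121)² / (([B])²·(1.33)³·(0.0247)) = 0.0890
[B]² = 0.0382 ⇒ [B] = 0.195 M

[B] = 0.195 M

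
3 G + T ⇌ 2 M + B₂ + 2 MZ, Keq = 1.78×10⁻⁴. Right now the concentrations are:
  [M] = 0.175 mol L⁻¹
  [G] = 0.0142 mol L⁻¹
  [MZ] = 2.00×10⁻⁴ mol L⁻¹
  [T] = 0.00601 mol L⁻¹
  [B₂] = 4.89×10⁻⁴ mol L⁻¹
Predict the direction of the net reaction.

toward products

Q = [M]²·[B₂]·[MZ]² / ([G]³·[T]) = (0.175)²·(4.89×10⁻⁴)·(2.00×10⁻⁴)² / ((0.0142)³·(0.00601)) = 3.48×10⁻⁵
Q = 3.48×10⁻⁵ < Keq = 1.78×10⁻⁴, so the forward reaction proceeds.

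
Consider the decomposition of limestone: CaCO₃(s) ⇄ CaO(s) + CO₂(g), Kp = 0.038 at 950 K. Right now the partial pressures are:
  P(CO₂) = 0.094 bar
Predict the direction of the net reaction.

toward reactants

(CaCO₃, CaO are pure solids — omitted from Qp.)
Qp = P(CO₂) = 0.094
Qp = 0.094 > Kp = 0.038, so the reverse reaction proceeds.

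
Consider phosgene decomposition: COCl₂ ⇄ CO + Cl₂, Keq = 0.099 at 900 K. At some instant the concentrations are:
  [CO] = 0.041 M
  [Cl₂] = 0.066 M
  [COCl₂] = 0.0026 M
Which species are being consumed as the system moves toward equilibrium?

CO, Cl₂ (products)

Q = [CO]·[Cl₂] / [COCl₂] = (0.041)·(0.066) / (0.0026) = 1.0
Q = 1.0 > Keq = 0.099: net reverse reaction.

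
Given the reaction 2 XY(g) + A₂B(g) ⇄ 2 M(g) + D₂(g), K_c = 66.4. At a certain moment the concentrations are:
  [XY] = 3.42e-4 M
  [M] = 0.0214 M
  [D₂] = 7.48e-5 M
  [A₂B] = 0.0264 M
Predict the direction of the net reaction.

Q_c = [M]²·[D₂] / ([XY]²·[A₂B]) = (0.0214)²·(7.48e-5) / ((3.42e-4)²·(0.0264)) = 11.1
Q_c = 11.1 < K_c = 66.4, so the forward reaction proceeds.

in the forward direction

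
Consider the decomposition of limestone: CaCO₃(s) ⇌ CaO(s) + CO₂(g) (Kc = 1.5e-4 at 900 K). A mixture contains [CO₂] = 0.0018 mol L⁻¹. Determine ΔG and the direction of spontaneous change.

ΔG = 18.6 kJ/mol; the forward reaction is non-spontaneous

(CaCO₃, CaO are pure solids — omitted from Qc.)
Qc = [CO₂] = 0.00180
ΔG = RT ln(Qc/Kc) = (8.314 J mol⁻¹ K⁻¹)(900 K) × ln(0.00180/1.5e-4)
   = (7.483 kJ/mol)(2.485) = 18.6 kJ/mol
ΔG > 0, so the forward reaction is non-spontaneous (proceeds in reverse).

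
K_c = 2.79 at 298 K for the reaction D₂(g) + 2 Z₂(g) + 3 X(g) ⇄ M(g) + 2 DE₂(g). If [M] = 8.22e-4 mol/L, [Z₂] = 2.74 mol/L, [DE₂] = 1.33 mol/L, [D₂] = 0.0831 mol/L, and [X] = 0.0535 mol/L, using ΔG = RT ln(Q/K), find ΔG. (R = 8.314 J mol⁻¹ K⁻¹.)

ΔG = 4.20 kJ/mol

Q_c = [M]·[DE₂]² / ([D₂]·[Z₂]²·[X]³) = (8.22e-4)·(1.33)² / ((0.0831)·(2.74)²·(0.0535)³) = 15.2
ΔG = RT ln(Q_c/K_c) = (8.314 J mol⁻¹ K⁻¹)(298 K) × ln(15.2/2.79)
   = (2.478 kJ/mol)(1.695) = 4.20 kJ/mol
ΔG > 0, so the forward reaction is non-spontaneous (proceeds in reverse).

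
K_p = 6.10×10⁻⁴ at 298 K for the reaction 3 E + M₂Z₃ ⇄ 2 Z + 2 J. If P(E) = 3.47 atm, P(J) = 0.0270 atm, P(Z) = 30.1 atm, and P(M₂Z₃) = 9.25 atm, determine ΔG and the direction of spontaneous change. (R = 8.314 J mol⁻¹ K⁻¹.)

ΔG = 2.55 kJ/mol; the forward reaction is non-spontaneous

Q_p = P(Z)²·P(J)² / (P(E)³·P(M₂Z₃)) = (30.1)²·(0.0270)² / ((3.47)³·(9.25)) = 0.00171
ΔG = RT ln(Q_p/K_p) = (8.314 J mol⁻¹ K⁻¹)(298 K) × ln(0.00171/6.10×10⁻⁴)
   = (2.478 kJ/mol)(1.031) = 2.55 kJ/mol
ΔG > 0, so the forward reaction is non-spontaneous (proceeds in reverse).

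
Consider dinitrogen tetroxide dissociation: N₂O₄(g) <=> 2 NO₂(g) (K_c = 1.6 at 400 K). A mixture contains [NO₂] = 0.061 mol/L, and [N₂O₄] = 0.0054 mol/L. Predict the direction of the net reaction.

Q_c = [NO₂]² / [N₂O₄] = (0.061)² / (0.0054) = 0.69
Q_c = 0.69 < K_c = 1.6, so the forward reaction proceeds.

to the right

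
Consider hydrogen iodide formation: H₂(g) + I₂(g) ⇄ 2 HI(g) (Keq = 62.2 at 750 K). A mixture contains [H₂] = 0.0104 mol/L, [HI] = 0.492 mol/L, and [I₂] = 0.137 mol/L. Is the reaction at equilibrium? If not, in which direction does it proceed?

toward reactants

Q = [HI]² / ([H₂]·[I₂]) = (0.492)² / ((0.0104)·(0.137)) = 170
Q = 170 > Keq = 62.2, so the reverse reaction proceeds.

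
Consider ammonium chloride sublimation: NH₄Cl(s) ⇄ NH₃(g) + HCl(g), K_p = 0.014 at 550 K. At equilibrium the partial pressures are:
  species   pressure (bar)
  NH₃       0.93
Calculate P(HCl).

P(HCl) = 0.015 bar

(NH₄Cl is a pure solid — omitted from K_p.)
At equilibrium, K_p = P(NH₃)·P(HCl) = 0.014.
(0.93)·(P(HCl)) = 0.014
P(HCl) = 0.0151 = 0.015 bar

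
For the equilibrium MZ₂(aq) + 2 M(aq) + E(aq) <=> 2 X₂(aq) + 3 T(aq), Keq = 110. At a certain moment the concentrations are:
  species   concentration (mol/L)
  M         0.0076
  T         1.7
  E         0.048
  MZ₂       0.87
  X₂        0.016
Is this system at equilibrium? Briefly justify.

Q = [X₂]²·[T]³ / ([MZ₂]·[M]²·[E]) = (0.016)²·(1.7)³ / ((0.87)·(0.0076)²·(0.048)) = 520
Q = 520 > Keq = 110: net reverse reaction.

no; Q > K, reaction proceeds in reverse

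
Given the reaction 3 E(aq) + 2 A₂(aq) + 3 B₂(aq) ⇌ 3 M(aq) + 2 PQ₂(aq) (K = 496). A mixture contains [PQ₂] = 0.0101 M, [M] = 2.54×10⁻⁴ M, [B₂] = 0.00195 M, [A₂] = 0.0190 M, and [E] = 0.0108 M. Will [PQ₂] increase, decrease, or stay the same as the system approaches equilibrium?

stay the same

Q = [M]³·[PQ₂]² / ([E]³·[A₂]²·[B₂]³) = (2.54×10⁻⁴)³·(0.0101)² / ((0.0108)³·(0.0190)²·(0.00195)³) = 496
Q = 496 = K; the system is at equilibrium.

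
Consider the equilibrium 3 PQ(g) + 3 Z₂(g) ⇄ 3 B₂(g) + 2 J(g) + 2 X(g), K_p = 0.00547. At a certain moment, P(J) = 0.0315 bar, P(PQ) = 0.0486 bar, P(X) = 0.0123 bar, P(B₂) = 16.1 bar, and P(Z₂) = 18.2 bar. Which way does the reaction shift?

forward (toward products)

Q_p = P(B₂)³·P(J)²·P(X)² / (P(PQ)³·P(Z₂)³) = (16.1)³·(0.0315)²·(0.0123)² / ((0.0486)³·(18.2)³) = 9.05×10⁻⁴
Q_p = 9.05×10⁻⁴ < K_p = 0.00547, so the forward reaction proceeds.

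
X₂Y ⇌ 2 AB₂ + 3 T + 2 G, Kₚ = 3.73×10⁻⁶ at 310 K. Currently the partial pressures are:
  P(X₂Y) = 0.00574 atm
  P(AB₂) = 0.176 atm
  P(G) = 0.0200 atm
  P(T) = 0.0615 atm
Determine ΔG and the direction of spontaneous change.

Qₚ = P(AB₂)²·P(T)³·P(G)² / P(X₂Y) = (0.176)²·(0.0615)³·(0.0200)² / (0.00574) = 5.02×10⁻⁷
ΔG = RT ln(Qₚ/Kₚ) = (8.314 J mol⁻¹ K⁻¹)(310 K) × ln(5.02×10⁻⁷/3.73×10⁻⁶)
   = (2.577 kJ/mol)(-2.006) = -5.17 kJ/mol
ΔG < 0, so the forward reaction is spontaneous (proceeds forward).

ΔG = -5.17 kJ/mol; the forward reaction is spontaneous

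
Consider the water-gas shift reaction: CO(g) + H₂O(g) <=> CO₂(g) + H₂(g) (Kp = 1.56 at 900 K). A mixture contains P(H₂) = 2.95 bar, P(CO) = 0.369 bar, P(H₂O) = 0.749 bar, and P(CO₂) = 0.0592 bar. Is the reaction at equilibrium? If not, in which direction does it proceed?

Qp = P(CO₂)·P(H₂) / (P(CO)·P(H₂O)) = (0.0592)·(2.95) / ((0.369)·(0.749)) = 0.632
Qp = 0.632 < Kp = 1.56, so the forward reaction proceeds.

forward (toward products)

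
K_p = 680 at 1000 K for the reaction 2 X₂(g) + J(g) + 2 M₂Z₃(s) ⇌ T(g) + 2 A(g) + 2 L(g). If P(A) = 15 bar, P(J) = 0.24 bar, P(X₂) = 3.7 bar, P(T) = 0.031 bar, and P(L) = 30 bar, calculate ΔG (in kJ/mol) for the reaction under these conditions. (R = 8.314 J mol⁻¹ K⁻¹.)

(M₂Z₃ is a pure solid — omitted from Q_p.)
Q_p = P(T)·P(A)²·P(L)² / (P(X₂)²·P(J)) = (0.031)·(15)²·(30)² / ((3.7)²·(0.24)) = 1910
ΔG = RT ln(Q_p/K_p) = (8.314 J mol⁻¹ K⁻¹)(1000 K) × ln(1910/680)
   = (8.314 kJ/mol)(1.033) = 8.59 kJ/mol
ΔG > 0, so the forward reaction is non-spontaneous (proceeds in reverse).

ΔG = 8.59 kJ/mol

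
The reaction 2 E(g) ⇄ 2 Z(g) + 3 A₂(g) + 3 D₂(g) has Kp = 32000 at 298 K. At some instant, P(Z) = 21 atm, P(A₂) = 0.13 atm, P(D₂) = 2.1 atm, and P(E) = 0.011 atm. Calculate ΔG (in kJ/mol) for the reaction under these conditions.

ΔG = 2.08 kJ/mol

Qp = P(Z)²·P(A₂)³·P(D₂)³ / P(E)² = (21)²·(0.13)³·(2.1)³ / (0.011)² = 74200
ΔG = RT ln(Qp/Kp) = (8.314 J mol⁻¹ K⁻¹)(298 K) × ln(74200/32000)
   = (2.478 kJ/mol)(0.8410) = 2.08 kJ/mol
ΔG > 0, so the forward reaction is non-spontaneous (proceeds in reverse).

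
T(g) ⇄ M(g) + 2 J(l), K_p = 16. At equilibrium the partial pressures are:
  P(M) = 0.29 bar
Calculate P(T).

P(T) = 0.018 bar

(J is a pure liquid — omitted from K_p.)
At equilibrium, K_p = P(M) / P(T) = 16.
(0.29) / (P(T)) = 16
P(T) = 0.0181 = 0.018 bar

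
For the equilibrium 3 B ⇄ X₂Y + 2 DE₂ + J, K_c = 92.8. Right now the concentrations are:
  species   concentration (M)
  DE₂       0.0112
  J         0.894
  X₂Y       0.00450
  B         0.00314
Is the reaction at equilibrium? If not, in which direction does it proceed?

toward products

Q_c = [X₂Y]·[DE₂]²·[J] / [B]³ = (0.00450)·(0.0112)²·(0.894) / (0.00314)³ = 16.3
Q_c = 16.3 < K_c = 92.8, so the forward reaction proceeds.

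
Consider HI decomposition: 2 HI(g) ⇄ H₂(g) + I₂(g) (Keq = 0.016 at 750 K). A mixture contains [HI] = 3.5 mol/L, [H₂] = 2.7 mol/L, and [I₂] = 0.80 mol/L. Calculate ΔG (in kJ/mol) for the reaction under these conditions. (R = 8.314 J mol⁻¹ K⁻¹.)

Q = [H₂]·[I₂] / [HI]² = (2.7)·(0.80) / (3.5)² = 0.176
ΔG = RT ln(Q/Keq) = (8.314 J mol⁻¹ K⁻¹)(750 K) × ln(0.176/0.016)
   = (6.236 kJ/mol)(2.398) = 15.0 kJ/mol
ΔG > 0, so the forward reaction is non-spontaneous (proceeds in reverse).

ΔG = 15.0 kJ/mol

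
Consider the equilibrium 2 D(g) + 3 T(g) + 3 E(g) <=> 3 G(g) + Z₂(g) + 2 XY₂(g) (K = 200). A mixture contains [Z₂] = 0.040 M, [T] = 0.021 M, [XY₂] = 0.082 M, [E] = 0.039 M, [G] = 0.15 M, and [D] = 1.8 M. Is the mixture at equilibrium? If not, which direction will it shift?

Q = [G]³·[Z₂]·[XY₂]² / ([D]²·[T]³·[E]³) = (0.15)³·(0.040)·(0.082)² / ((1.8)²·(0.021)³·(0.039)³) = 510
Q = 510 > K = 200: net reverse reaction.

no; Q > K, reaction proceeds in reverse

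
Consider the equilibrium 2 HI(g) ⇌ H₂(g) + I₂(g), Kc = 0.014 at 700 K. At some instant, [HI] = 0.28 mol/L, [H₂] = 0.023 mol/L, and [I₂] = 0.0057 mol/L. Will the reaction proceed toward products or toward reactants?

Qc = [H₂]·[I₂] / [HI]² = (0.023)·(0.0057) / (0.28)² = 0.0017
Qc = 0.0017 < Kc = 0.014, so the forward reaction proceeds.

in the forward direction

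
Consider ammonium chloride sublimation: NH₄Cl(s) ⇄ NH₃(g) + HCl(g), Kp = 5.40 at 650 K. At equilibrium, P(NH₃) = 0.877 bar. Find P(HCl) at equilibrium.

(NH₄Cl is a pure solid — omitted from Kp.)
At equilibrium, Kp = P(NH₃)·P(HCl) = 5.40.
(0.877)·(P(HCl)) = 5.40
P(HCl) = 6.16 bar

P(HCl) = 6.16 bar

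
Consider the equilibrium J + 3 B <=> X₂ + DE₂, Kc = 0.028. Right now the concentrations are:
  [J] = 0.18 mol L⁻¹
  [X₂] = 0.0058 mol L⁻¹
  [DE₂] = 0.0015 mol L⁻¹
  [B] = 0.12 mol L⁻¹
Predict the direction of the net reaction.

at equilibrium

Qc = [X₂]·[DE₂] / ([J]·[B]³) = (0.0058)·(0.0015) / ((0.18)·(0.12)³) = 0.028
Qc = 0.028 = Kc, so the system is already at equilibrium.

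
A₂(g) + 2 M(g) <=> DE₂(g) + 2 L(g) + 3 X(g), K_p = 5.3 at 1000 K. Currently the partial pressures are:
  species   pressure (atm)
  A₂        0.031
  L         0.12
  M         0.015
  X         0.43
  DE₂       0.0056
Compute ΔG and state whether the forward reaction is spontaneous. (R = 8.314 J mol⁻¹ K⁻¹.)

Q_p = P(DE₂)·P(L)²·P(X)³ / (P(A₂)·P(M)²) = (0.0056)·(0.12)²·(0.43)³ / ((0.031)·(0.015)²) = 0.919
ΔG = RT ln(Q_p/K_p) = (8.314 J mol⁻¹ K⁻¹)(1000 K) × ln(0.919/5.3)
   = (8.314 kJ/mol)(-1.752) = -14.6 kJ/mol
ΔG < 0, so the forward reaction is spontaneous (proceeds forward).

ΔG = -14.6 kJ/mol; the forward reaction is spontaneous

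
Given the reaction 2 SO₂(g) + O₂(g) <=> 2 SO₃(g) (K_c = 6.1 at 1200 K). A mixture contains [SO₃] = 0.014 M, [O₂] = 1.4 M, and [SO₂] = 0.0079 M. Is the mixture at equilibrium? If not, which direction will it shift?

no; Q < K, reaction proceeds forward

Q_c = [SO₃]² / ([SO₂]²·[O₂]) = (0.014)² / ((0.0079)²·(1.4)) = 2.2
Q_c = 2.2 < K_c = 6.1: net forward reaction.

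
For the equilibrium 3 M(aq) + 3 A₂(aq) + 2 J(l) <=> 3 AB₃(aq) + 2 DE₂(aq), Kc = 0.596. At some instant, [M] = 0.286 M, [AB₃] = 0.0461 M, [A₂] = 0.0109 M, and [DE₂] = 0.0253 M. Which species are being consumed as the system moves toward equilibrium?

(J is a pure liquid — omitted from Qc.)
Qc = [AB₃]³·[DE₂]² / ([M]³·[A₂]³) = (0.0461)³·(0.0253)² / ((0.286)³·(0.0109)³) = 2.07
Qc = 2.07 > Kc = 0.596: net reverse reaction.

AB₃, DE₂ (products)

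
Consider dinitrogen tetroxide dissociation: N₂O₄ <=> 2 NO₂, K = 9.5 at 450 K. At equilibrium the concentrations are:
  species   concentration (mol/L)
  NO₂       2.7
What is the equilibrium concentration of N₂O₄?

At equilibrium, K = [NO₂]² / [N₂O₄] = 9.5.
(2.7)² / ([N₂O₄]) = 9.5
[N₂O₄] = 0.767 = 0.77 mol/L

[N₂O₄] = 0.77 mol/L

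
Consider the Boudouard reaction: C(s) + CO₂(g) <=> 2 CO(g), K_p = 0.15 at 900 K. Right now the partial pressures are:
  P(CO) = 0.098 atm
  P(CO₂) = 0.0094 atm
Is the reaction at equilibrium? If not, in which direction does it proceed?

(C is a pure solid — omitted from Q_p.)
Q_p = P(CO)² / P(CO₂) = (0.098)² / (0.0094) = 1.0
Q_p = 1.0 > K_p = 0.15, so the reverse reaction proceeds.

reverse (toward reactants)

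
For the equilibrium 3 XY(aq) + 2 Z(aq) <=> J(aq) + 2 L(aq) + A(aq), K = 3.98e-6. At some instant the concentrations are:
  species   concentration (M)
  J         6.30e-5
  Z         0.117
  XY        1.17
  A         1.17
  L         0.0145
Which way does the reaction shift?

Q = [J]·[L]²·[A] / ([XY]³·[Z]²) = (6.30e-5)·(0.0145)²·(1.17) / ((1.17)³·(0.117)²) = 7.07e-7
Q = 7.07e-7 < K = 3.98e-6, so the forward reaction proceeds.

in the forward direction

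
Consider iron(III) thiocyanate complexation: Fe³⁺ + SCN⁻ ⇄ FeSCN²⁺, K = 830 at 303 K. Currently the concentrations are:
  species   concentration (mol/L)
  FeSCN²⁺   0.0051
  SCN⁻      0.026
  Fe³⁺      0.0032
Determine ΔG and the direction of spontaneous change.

ΔG = -6.56 kJ/mol; the forward reaction is spontaneous

Q = [FeSCN²⁺] / ([Fe³⁺]·[SCN⁻]) = (0.0051) / ((0.0032)·(0.026)) = 61.3
ΔG = RT ln(Q/K) = (8.314 J mol⁻¹ K⁻¹)(303 K) × ln(61.3/830)
   = (2.519 kJ/mol)(-2.606) = -6.56 kJ/mol
ΔG < 0, so the forward reaction is spontaneous (proceeds forward).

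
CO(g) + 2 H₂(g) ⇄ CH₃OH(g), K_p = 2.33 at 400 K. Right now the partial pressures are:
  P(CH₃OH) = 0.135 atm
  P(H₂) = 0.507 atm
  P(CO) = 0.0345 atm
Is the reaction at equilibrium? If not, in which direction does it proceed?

to the left

Q_p = P(CH₃OH) / (P(CO)·P(H₂)²) = (0.135) / ((0.0345)·(0.507)²) = 15.2
Q_p = 15.2 > K_p = 2.33, so the reverse reaction proceeds.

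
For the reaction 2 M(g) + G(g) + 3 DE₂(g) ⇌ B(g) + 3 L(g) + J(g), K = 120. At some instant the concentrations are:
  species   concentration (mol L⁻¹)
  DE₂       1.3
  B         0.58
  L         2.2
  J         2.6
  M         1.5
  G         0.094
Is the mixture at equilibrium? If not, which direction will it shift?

no; Q < K, reaction proceeds forward

Q = [B]·[L]³·[J] / ([M]²·[G]·[DE₂]³) = (0.58)·(2.2)³·(2.6) / ((1.5)²·(0.094)·(1.3)³) = 35
Q = 35 < K = 120: net forward reaction.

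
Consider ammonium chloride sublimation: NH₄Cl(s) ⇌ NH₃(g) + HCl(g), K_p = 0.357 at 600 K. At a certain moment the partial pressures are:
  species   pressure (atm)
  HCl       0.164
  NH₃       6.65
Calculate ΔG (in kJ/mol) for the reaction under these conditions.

ΔG = 5.57 kJ/mol

(NH₄Cl is a pure solid — omitted from Q_p.)
Q_p = P(NH₃)·P(HCl) = (6.65)·(0.164) = 1.09
ΔG = RT ln(Q_p/K_p) = (8.314 J mol⁻¹ K⁻¹)(600 K) × ln(1.09/0.357)
   = (4.988 kJ/mol)(1.116) = 5.57 kJ/mol
ΔG > 0, so the forward reaction is non-spontaneous (proceeds in reverse).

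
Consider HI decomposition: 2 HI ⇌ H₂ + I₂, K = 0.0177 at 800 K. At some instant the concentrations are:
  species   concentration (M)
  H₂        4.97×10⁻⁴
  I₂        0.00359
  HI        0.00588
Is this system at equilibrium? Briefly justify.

Q = [H₂]·[I₂] / [HI]² = (4.97×10⁻⁴)·(0.00359) / (0.00588)² = 0.0516
Q = 0.0516 > K = 0.0177: net reverse reaction.

no; Q > K, reaction proceeds in reverse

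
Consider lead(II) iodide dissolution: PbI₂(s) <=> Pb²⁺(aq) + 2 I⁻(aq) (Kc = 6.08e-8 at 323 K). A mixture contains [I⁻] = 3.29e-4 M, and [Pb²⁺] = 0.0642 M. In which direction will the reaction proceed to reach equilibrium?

to the right

(PbI₂ is a pure solid — omitted from Qc.)
Qc = [Pb²⁺]·[I⁻]² = (0.0642)·(3.29e-4)² = 6.95e-9
Qc = 6.95e-9 < Kc = 6.08e-8, so the forward reaction proceeds.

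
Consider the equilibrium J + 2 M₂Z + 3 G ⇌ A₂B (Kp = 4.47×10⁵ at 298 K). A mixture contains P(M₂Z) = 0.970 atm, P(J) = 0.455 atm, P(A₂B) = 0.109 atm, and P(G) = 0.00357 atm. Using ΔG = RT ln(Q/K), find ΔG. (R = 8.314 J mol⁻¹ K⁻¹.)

ΔG = 6.26 kJ/mol

Qp = P(A₂B) / (P(J)·P(M₂Z)²·P(G)³) = (0.109) / ((0.455)·(0.970)²·(0.00357)³) = 5.60×10⁶
ΔG = RT ln(Qp/Kp) = (8.314 J mol⁻¹ K⁻¹)(298 K) × ln(5.60×10⁶/4.47×10⁵)
   = (2.478 kJ/mol)(2.528) = 6.26 kJ/mol
ΔG > 0, so the forward reaction is non-spontaneous (proceeds in reverse).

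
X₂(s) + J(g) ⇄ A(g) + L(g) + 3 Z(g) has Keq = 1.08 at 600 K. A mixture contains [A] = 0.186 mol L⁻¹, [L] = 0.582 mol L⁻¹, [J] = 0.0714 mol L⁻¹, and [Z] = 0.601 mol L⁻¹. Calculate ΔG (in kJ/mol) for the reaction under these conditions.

(X₂ is a pure solid — omitted from Q.)
Q = [A]·[L]·[Z]³ / [J] = (0.186)·(0.582)·(0.601)³ / (0.0714) = 0.329
ΔG = RT ln(Q/Keq) = (8.314 J mol⁻¹ K⁻¹)(600 K) × ln(0.329/1.08)
   = (4.988 kJ/mol)(-1.189) = -5.93 kJ/mol
ΔG < 0, so the forward reaction is spontaneous (proceeds forward).

ΔG = -5.93 kJ/mol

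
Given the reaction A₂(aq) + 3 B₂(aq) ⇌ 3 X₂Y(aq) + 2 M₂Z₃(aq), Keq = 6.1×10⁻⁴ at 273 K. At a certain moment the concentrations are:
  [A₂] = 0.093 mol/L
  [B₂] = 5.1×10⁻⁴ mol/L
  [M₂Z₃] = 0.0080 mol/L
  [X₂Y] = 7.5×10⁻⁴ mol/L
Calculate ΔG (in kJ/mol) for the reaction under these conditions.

ΔG = 2.90 kJ/mol

Q = [X₂Y]³·[M₂Z₃]² / ([A₂]·[B₂]³) = (7.5×10⁻⁴)³·(0.0080)² / ((0.093)·(5.1×10⁻⁴)³) = 0.00219
ΔG = RT ln(Q/Keq) = (8.314 J mol⁻¹ K⁻¹)(273 K) × ln(0.00219/6.1×10⁻⁴)
   = (2.270 kJ/mol)(1.278) = 2.90 kJ/mol
ΔG > 0, so the forward reaction is non-spontaneous (proceeds in reverse).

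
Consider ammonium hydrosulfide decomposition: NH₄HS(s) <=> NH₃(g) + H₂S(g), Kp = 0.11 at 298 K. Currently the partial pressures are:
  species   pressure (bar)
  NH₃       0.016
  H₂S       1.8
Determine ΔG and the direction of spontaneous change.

ΔG = -3.32 kJ/mol; the forward reaction is spontaneous

(NH₄HS is a pure solid — omitted from Qp.)
Qp = P(NH₃)·P(H₂S) = (0.016)·(1.8) = 0.0288
ΔG = RT ln(Qp/Kp) = (8.314 J mol⁻¹ K⁻¹)(298 K) × ln(0.0288/0.11)
   = (2.478 kJ/mol)(-1.340) = -3.32 kJ/mol
ΔG < 0, so the forward reaction is spontaneous (proceeds forward).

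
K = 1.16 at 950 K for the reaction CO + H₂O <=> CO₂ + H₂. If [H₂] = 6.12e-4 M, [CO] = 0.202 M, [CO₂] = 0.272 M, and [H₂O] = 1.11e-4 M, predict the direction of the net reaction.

to the left

Q = [CO₂]·[H₂] / ([CO]·[H₂O]) = (0.272)·(6.12e-4) / ((0.202)·(1.11e-4)) = 7.42
Q = 7.42 > K = 1.16, so the reverse reaction proceeds.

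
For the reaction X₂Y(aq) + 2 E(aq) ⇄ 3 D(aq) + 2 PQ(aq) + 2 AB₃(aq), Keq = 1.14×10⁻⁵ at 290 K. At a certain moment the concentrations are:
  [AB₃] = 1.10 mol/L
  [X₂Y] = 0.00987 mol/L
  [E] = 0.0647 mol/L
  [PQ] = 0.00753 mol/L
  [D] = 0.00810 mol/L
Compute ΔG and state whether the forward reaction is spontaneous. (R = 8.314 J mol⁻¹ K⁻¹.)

Q = [D]³·[PQ]²·[AB₃]² / ([X₂Y]·[E]²) = (0.00810)³·(0.00753)²·(1.10)² / ((0.00987)·(0.0647)²) = 8.82×10⁻⁷
ΔG = RT ln(Q/Keq) = (8.314 J mol⁻¹ K⁻¹)(290 K) × ln(8.82×10⁻⁷/1.14×10⁻⁵)
   = (2.411 kJ/mol)(-2.559) = -6.17 kJ/mol
ΔG < 0, so the forward reaction is spontaneous (proceeds forward).

ΔG = -6.17 kJ/mol; the forward reaction is spontaneous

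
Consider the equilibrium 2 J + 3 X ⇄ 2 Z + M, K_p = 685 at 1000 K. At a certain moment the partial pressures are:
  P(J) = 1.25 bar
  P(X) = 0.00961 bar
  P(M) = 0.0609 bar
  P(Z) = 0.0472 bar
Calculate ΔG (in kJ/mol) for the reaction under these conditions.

ΔG = -16.2 kJ/mol

Q_p = P(Z)²·P(M) / (P(J)²·P(X)³) = (0.0472)²·(0.0609) / ((1.25)²·(0.00961)³) = 97.8
ΔG = RT ln(Q_p/K_p) = (8.314 J mol⁻¹ K⁻¹)(1000 K) × ln(97.8/685)
   = (8.314 kJ/mol)(-1.946) = -16.2 kJ/mol
ΔG < 0, so the forward reaction is spontaneous (proceeds forward).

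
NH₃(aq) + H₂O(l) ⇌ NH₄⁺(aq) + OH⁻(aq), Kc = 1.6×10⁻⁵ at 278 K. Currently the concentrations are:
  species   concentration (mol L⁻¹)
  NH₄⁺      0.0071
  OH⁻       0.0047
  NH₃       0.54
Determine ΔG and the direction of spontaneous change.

ΔG = 3.12 kJ/mol; the forward reaction is non-spontaneous

(H₂O is a pure liquid — omitted from Qc.)
Qc = [NH₄⁺]·[OH⁻] / [NH₃] = (0.0071)·(0.0047) / (0.54) = 6.18×10⁻⁵
ΔG = RT ln(Qc/Kc) = (8.314 J mol⁻¹ K⁻¹)(278 K) × ln(6.18×10⁻⁵/1.6×10⁻⁵)
   = (2.311 kJ/mol)(1.351) = 3.12 kJ/mol
ΔG > 0, so the forward reaction is non-spontaneous (proceeds in reverse).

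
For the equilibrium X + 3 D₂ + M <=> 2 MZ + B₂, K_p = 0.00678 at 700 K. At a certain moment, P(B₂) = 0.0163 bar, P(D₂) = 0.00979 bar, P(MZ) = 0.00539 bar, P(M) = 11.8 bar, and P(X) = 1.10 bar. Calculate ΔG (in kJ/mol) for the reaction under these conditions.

ΔG = 10.2 kJ/mol

Q_p = P(MZ)²·P(B₂) / (P(X)·P(D₂)³·P(M)) = (0.00539)²·(0.0163) / ((1.10)·(0.00979)³·(11.8)) = 0.0389
ΔG = RT ln(Q_p/K_p) = (8.314 J mol⁻¹ K⁻¹)(700 K) × ln(0.0389/0.00678)
   = (5.820 kJ/mol)(1.747) = 10.2 kJ/mol
ΔG > 0, so the forward reaction is non-spontaneous (proceeds in reverse).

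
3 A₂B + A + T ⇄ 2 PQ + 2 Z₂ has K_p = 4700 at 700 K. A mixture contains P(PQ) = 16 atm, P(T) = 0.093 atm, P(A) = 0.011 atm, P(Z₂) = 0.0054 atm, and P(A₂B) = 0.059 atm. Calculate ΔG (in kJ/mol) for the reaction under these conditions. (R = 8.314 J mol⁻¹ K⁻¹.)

ΔG = 11.8 kJ/mol

Q_p = P(PQ)²·P(Z₂)² / (P(A₂B)³·P(A)·P(T)) = (16)²·(0.0054)² / ((0.059)³·(0.011)·(0.093)) = 35500
ΔG = RT ln(Q_p/K_p) = (8.314 J mol⁻¹ K⁻¹)(700 K) × ln(35500/4700)
   = (5.820 kJ/mol)(2.022) = 11.8 kJ/mol
ΔG > 0, so the forward reaction is non-spontaneous (proceeds in reverse).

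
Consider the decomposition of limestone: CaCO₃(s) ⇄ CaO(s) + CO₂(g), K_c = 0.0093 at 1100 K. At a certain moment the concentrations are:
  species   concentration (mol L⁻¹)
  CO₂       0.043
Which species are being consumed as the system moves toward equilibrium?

(CaCO₃, CaO are pure solids — omitted from Q_c.)
Q_c = [CO₂] = 0.043
Q_c = 0.043 > K_c = 0.0093: net reverse reaction.

CaO, CO₂ (products)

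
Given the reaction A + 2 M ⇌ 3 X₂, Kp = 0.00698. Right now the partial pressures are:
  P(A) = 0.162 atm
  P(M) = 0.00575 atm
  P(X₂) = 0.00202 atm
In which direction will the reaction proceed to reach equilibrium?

Qp = P(X₂)³ / (P(A)·P(M)²) = (0.00202)³ / ((0.162)·(0.00575)²) = 0.00154
Qp = 0.00154 < Kp = 0.00698, so the forward reaction proceeds.

in the forward direction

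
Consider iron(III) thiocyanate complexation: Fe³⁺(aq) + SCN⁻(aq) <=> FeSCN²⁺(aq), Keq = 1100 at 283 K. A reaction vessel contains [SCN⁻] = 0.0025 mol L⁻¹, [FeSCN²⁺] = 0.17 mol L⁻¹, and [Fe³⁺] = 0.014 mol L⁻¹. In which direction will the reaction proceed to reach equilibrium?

toward reactants

Q = [FeSCN²⁺] / ([Fe³⁺]·[SCN⁻]) = (0.17) / ((0.014)·(0.0025)) = 4900
Q = 4900 > Keq = 1100, so the reverse reaction proceeds.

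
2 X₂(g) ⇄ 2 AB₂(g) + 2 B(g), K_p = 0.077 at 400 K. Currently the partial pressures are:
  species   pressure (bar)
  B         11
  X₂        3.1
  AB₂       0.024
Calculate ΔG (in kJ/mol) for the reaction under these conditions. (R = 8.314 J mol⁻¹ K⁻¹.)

Q_p = P(AB₂)²·P(B)² / P(X₂)² = (0.024)²·(11)² / (3.1)² = 0.00725
ΔG = RT ln(Q_p/K_p) = (8.314 J mol⁻¹ K⁻¹)(400 K) × ln(0.00725/0.077)
   = (3.326 kJ/mol)(-2.363) = -7.86 kJ/mol
ΔG < 0, so the forward reaction is spontaneous (proceeds forward).

ΔG = -7.86 kJ/mol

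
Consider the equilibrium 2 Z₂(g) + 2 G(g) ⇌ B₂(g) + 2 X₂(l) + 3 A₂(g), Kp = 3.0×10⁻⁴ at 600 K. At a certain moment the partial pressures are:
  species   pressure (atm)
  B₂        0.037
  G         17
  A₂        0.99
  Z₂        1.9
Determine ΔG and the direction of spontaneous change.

(X₂ is a pure liquid — omitted from Qp.)
Qp = P(B₂)·P(A₂)³ / (P(Z₂)²·P(G)²) = (0.037)·(0.99)³ / ((1.9)²·(17)²) = 3.44×10⁻⁵
ΔG = RT ln(Qp/Kp) = (8.314 J mol⁻¹ K⁻¹)(600 K) × ln(3.44×10⁻⁵/3.0×10⁻⁴)
   = (4.988 kJ/mol)(-2.166) = -10.8 kJ/mol
ΔG < 0, so the forward reaction is spontaneous (proceeds forward).

ΔG = -10.8 kJ/mol; the forward reaction is spontaneous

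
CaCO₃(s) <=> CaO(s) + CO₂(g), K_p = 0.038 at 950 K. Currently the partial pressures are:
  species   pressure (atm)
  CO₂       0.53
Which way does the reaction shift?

(CaCO₃, CaO are pure solids — omitted from Q_p.)
Q_p = P(CO₂) = 0.53
Q_p = 0.53 > K_p = 0.038, so the reverse reaction proceeds.

in the reverse direction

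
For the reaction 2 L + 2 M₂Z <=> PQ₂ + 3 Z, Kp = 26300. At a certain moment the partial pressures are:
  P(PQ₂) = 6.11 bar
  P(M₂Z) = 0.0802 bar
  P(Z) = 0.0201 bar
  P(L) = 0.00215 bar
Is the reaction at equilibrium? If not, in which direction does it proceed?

Qp = P(PQ₂)·P(Z)³ / (P(L)²·P(M₂Z)²) = (6.11)·(0.0201)³ / ((0.00215)²·(0.0802)²) = 1670
Qp = 1670 < Kp = 26300, so the forward reaction proceeds.

to the right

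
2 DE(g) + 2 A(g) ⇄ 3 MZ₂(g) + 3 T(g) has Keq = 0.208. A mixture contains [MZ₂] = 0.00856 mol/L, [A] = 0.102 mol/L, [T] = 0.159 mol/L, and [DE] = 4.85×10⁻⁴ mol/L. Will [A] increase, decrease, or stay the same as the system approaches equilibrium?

increase

Q = [MZ₂]³·[T]³ / ([DE]²·[A]²) = (0.00856)³·(0.159)³ / ((4.85×10⁻⁴)²·(0.102)²) = 1.03
Q = 1.03 > Keq = 0.208: net reverse reaction.
A is a reactant, so it increases.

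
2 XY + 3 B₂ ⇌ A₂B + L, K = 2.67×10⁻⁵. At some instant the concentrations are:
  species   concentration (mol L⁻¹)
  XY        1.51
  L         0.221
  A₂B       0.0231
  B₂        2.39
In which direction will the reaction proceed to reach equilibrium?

Q = [A₂B]·[L] / ([XY]²·[B₂]³) = (0.0231)·(0.221) / ((1.51)²·(2.39)³) = 1.64×10⁻⁴
Q = 1.64×10⁻⁴ > K = 2.67×10⁻⁵, so the reverse reaction proceeds.

reverse (toward reactants)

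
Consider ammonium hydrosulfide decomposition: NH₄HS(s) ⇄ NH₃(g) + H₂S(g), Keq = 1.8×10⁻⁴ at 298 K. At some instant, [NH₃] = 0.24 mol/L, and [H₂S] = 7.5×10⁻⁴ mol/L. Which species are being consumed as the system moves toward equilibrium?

none (at equilibrium)

(NH₄HS is a pure solid — omitted from Q.)
Q = [NH₃]·[H₂S] = (0.24)·(7.5×10⁻⁴) = 1.8×10⁻⁴
Q = 1.8×10⁻⁴ = Keq; the system is at equilibrium.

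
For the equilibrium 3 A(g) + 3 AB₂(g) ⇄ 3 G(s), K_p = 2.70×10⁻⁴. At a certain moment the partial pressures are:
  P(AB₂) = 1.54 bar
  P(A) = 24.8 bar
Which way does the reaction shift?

toward products

(G is a pure solid — omitted from Q_p.)
Q_p = 1 / (P(A)³·P(AB₂)³) = 1 / ((24.8)³·(1.54)³) = 1.80×10⁻⁵
Q_p = 1.80×10⁻⁵ < K_p = 2.70×10⁻⁴, so the forward reaction proceeds.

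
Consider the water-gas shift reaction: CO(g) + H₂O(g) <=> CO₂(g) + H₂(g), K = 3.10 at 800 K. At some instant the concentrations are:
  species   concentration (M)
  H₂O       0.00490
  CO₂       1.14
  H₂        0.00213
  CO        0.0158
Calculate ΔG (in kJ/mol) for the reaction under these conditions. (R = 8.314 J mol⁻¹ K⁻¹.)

ΔG = 15.4 kJ/mol

Q = [CO₂]·[H₂] / ([CO]·[H₂O]) = (1.14)·(0.00213) / ((0.0158)·(0.00490)) = 31.4
ΔG = RT ln(Q/K) = (8.314 J mol⁻¹ K⁻¹)(800 K) × ln(31.4/3.10)
   = (6.651 kJ/mol)(2.315) = 15.4 kJ/mol
ΔG > 0, so the forward reaction is non-spontaneous (proceeds in reverse).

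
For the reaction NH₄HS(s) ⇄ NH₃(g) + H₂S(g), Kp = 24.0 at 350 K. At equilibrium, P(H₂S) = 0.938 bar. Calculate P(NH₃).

P(NH₃) = 25.6 bar

(NH₄HS is a pure solid — omitted from Kp.)
At equilibrium, Kp = P(NH₃)·P(H₂S) = 24.0.
(P(NH₃))·(0.938) = 24.0
P(NH₃) = 25.6 bar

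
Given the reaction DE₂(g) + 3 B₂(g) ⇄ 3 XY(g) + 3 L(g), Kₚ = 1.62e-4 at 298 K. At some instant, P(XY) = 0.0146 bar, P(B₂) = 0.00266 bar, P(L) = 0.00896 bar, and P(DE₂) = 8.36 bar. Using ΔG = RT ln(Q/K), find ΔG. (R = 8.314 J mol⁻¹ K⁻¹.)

ΔG = -6.03 kJ/mol

Qₚ = P(XY)³·P(L)³ / (P(DE₂)·P(B₂)³) = (0.0146)³·(0.00896)³ / ((8.36)·(0.00266)³) = 1.42e-5
ΔG = RT ln(Qₚ/Kₚ) = (8.314 J mol⁻¹ K⁻¹)(298 K) × ln(1.42e-5/1.62e-4)
   = (2.478 kJ/mol)(-2.434) = -6.03 kJ/mol
ΔG < 0, so the forward reaction is spontaneous (proceeds forward).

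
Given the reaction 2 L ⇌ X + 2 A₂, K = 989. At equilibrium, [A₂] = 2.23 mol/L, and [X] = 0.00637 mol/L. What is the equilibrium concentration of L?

At equilibrium, K = [X]·[A₂]² / [L]² = 989.
(0.00637)·(2.23)² / ([L])² = 989
[L]² = 3.20e-5 ⇒ [L] = 0.00566 mol/L

[L] = 0.00566 mol/L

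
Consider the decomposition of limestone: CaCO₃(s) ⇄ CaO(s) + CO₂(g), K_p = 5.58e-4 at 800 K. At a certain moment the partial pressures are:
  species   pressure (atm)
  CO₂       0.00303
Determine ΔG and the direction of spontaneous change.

ΔG = 11.3 kJ/mol; the forward reaction is non-spontaneous

(CaCO₃, CaO are pure solids — omitted from Q_p.)
Q_p = P(CO₂) = 0.00303
ΔG = RT ln(Q_p/K_p) = (8.314 J mol⁻¹ K⁻¹)(800 K) × ln(0.00303/5.58e-4)
   = (6.651 kJ/mol)(1.692) = 11.3 kJ/mol
ΔG > 0, so the forward reaction is non-spontaneous (proceeds in reverse).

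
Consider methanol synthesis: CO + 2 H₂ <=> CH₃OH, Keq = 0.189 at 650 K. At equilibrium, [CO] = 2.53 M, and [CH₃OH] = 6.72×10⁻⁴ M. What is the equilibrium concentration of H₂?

At equilibrium, Keq = [CH₃OH] / ([CO]·[H₂]²) = 0.189.
(6.72×10⁻⁴) / ((2.53)·([H₂])²) = 0.189
[H₂]² = 0.00141 ⇒ [H₂] = 0.0375 M

[H₂] = 0.0375 M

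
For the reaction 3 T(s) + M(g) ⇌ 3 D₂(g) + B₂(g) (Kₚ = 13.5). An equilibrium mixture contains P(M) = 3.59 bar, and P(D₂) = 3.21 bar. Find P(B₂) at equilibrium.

P(B₂) = 1.47 bar

(T is a pure solid — omitted from Kₚ.)
At equilibrium, Kₚ = P(D₂)³·P(B₂) / P(M) = 13.5.
(3.21)³·(P(B₂)) / (3.59) = 13.5
P(B₂) = 1.47 bar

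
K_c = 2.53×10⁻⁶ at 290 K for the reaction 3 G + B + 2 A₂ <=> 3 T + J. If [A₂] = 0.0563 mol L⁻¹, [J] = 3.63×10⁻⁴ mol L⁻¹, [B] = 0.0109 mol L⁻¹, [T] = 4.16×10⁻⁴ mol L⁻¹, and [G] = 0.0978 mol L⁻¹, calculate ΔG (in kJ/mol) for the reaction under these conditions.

Q_c = [T]³·[J] / ([G]³·[B]·[A₂]²) = (4.16×10⁻⁴)³·(3.63×10⁻⁴) / ((0.0978)³·(0.0109)·(0.0563)²) = 8.09×10⁻⁷
ΔG = RT ln(Q_c/K_c) = (8.314 J mol⁻¹ K⁻¹)(290 K) × ln(8.09×10⁻⁷/2.53×10⁻⁶)
   = (2.411 kJ/mol)(-1.140) = -2.75 kJ/mol
ΔG < 0, so the forward reaction is spontaneous (proceeds forward).

ΔG = -2.75 kJ/mol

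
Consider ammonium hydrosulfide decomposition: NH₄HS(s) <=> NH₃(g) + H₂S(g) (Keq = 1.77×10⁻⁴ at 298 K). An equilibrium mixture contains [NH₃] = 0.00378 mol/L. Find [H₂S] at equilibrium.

[H₂S] = 0.0468 mol/L

(NH₄HS is a pure solid — omitted from Keq.)
At equilibrium, Keq = [NH₃]·[H₂S] = 1.77×10⁻⁴.
(0.00378)·([H₂S]) = 1.77×10⁻⁴
[H₂S] = 0.0468 mol/L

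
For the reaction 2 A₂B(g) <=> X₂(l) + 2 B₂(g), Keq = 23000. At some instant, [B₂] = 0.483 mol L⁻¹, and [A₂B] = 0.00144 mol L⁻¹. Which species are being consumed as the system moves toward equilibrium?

X₂, B₂ (products)

(X₂ is a pure liquid — omitted from Q.)
Q = [B₂]² / [A₂B]² = (0.483)² / (0.00144)² = 1.13×10⁵
Q = 1.13×10⁵ > Keq = 23000: net reverse reaction.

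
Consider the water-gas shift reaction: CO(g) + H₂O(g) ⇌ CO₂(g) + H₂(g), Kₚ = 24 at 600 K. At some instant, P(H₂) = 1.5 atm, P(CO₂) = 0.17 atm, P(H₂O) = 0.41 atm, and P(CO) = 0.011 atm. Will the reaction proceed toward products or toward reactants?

Qₚ = P(CO₂)·P(H₂) / (P(CO)·P(H₂O)) = (0.17)·(1.5) / ((0.011)·(0.41)) = 57
Qₚ = 57 > Kₚ = 24, so the reverse reaction proceeds.

toward reactants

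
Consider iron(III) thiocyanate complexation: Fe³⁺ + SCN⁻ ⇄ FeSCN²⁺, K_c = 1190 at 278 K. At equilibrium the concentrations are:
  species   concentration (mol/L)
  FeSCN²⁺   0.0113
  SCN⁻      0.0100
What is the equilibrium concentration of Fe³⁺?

At equilibrium, K_c = [FeSCN²⁺] / ([Fe³⁺]·[SCN⁻]) = 1190.
(0.0113) / (([Fe³⁺])·(0.0100)) = 1190
[Fe³⁺] = 9.50e-4 mol/L

[Fe³⁺] = 9.50e-4 mol/L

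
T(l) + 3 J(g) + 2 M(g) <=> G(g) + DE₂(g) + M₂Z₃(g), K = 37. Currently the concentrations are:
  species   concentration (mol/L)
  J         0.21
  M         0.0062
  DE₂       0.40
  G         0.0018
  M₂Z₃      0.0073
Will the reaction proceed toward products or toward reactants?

(T is a pure liquid — omitted from Q.)
Q = [G]·[DE₂]·[M₂Z₃] / ([J]³·[M]²) = (0.0018)·(0.40)·(0.0073) / ((0.21)³·(0.0062)²) = 15
Q = 15 < K = 37, so the forward reaction proceeds.

in the forward direction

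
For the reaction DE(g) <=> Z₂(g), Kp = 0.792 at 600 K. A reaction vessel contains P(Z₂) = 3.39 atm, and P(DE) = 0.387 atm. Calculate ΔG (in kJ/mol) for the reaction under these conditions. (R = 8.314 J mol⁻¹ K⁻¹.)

Qp = P(Z₂) / P(DE) = (3.39) / (0.387) = 8.76
ΔG = RT ln(Qp/Kp) = (8.314 J mol⁻¹ K⁻¹)(600 K) × ln(8.76/0.792)
   = (4.988 kJ/mol)(2.403) = 12.0 kJ/mol
ΔG > 0, so the forward reaction is non-spontaneous (proceeds in reverse).

ΔG = 12.0 kJ/mol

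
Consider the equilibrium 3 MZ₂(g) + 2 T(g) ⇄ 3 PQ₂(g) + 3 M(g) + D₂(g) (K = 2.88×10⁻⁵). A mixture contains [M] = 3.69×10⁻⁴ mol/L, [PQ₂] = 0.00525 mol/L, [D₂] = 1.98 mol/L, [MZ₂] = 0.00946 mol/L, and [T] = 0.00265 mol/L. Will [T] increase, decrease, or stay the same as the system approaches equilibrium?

decrease

Q = [PQ₂]³·[M]³·[D₂] / ([MZ₂]³·[T]²) = (0.00525)³·(3.69×10⁻⁴)³·(1.98) / ((0.00946)³·(0.00265)²) = 2.42×10⁻⁶
Q = 2.42×10⁻⁶ < K = 2.88×10⁻⁵: net forward reaction.
T is a reactant, so it decreases.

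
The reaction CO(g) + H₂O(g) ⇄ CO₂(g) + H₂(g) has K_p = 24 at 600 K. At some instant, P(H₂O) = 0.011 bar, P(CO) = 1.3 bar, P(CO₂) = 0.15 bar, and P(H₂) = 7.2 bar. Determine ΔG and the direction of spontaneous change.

Q_p = P(CO₂)·P(H₂) / (P(CO)·P(H₂O)) = (0.15)·(7.2) / ((1.3)·(0.011)) = 75.5
ΔG = RT ln(Q_p/K_p) = (8.314 J mol⁻¹ K⁻¹)(600 K) × ln(75.5/24)
   = (4.988 kJ/mol)(1.146) = 5.72 kJ/mol
ΔG > 0, so the forward reaction is non-spontaneous (proceeds in reverse).

ΔG = 5.72 kJ/mol; the forward reaction is non-spontaneous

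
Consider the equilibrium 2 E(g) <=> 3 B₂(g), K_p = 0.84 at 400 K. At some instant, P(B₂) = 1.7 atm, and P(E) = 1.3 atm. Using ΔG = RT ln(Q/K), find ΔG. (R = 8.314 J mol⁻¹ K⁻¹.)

ΔG = 4.13 kJ/mol

Q_p = P(B₂)³ / P(E)² = (1.7)³ / (1.3)² = 2.91
ΔG = RT ln(Q_p/K_p) = (8.314 J mol⁻¹ K⁻¹)(400 K) × ln(2.91/0.84)
   = (3.326 kJ/mol)(1.243) = 4.13 kJ/mol
ΔG > 0, so the forward reaction is non-spontaneous (proceeds in reverse).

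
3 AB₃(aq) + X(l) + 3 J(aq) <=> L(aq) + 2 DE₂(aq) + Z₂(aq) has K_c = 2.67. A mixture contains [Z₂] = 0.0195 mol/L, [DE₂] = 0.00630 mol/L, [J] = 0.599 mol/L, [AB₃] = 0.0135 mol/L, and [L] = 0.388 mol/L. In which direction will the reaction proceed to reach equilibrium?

(X is a pure liquid — omitted from Q_c.)
Q_c = [L]·[DE₂]²·[Z₂] / ([AB₃]³·[J]³) = (0.388)·(0.00630)²·(0.0195) / ((0.0135)³·(0.599)³) = 0.568
Q_c = 0.568 < K_c = 2.67, so the forward reaction proceeds.

toward products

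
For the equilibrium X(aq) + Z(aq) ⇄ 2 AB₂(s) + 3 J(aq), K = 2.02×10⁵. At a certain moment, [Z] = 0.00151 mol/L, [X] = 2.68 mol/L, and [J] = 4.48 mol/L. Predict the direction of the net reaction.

(AB₂ is a pure solid — omitted from Q.)
Q = [J]³ / ([X]·[Z]) = (4.48)³ / ((2.68)·(0.00151)) = 22200
Q = 22200 < K = 2.02×10⁵, so the forward reaction proceeds.

toward products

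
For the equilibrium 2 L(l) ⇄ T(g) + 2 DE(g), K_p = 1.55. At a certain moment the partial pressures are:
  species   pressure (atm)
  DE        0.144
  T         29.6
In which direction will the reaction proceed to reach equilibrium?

toward products

(L is a pure liquid — omitted from Q_p.)
Q_p = P(T)·P(DE)² = (29.6)·(0.144)² = 0.614
Q_p = 0.614 < K_p = 1.55, so the forward reaction proceeds.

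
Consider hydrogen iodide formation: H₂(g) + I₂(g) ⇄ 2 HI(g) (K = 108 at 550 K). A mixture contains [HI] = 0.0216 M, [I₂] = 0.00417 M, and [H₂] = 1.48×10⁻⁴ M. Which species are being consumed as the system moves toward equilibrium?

HI (products)

Q = [HI]² / ([H₂]·[I₂]) = (0.0216)² / ((1.48×10⁻⁴)·(0.00417)) = 756
Q = 756 > K = 108: net reverse reaction.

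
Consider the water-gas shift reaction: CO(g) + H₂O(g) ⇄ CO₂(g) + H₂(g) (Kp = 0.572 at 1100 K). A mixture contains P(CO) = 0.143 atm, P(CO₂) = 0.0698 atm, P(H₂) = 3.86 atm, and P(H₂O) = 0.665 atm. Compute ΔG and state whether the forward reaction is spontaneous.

Qp = P(CO₂)·P(H₂) / (P(CO)·P(H₂O)) = (0.0698)·(3.86) / ((0.143)·(0.665)) = 2.83
ΔG = RT ln(Qp/Kp) = (8.314 J mol⁻¹ K⁻¹)(1100 K) × ln(2.83/0.572)
   = (9.145 kJ/mol)(1.599) = 14.6 kJ/mol
ΔG > 0, so the forward reaction is non-spontaneous (proceeds in reverse).

ΔG = 14.6 kJ/mol; the forward reaction is non-spontaneous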